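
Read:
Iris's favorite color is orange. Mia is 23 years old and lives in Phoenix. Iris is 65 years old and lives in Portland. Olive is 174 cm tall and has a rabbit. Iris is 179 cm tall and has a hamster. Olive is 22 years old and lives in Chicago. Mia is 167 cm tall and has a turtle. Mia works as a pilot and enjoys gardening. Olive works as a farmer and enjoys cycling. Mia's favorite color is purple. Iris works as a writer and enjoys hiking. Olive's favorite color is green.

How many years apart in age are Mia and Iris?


23 vs 65, diff = 42

42


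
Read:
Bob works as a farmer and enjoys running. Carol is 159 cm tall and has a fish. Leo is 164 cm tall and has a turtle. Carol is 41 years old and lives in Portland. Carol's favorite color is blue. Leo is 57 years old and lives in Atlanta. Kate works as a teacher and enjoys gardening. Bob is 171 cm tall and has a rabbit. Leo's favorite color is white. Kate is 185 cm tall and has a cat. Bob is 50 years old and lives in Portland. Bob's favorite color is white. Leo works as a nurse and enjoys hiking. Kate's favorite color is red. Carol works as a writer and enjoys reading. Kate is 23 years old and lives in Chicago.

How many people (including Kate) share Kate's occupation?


Kate is a teacher. Count = 1

1


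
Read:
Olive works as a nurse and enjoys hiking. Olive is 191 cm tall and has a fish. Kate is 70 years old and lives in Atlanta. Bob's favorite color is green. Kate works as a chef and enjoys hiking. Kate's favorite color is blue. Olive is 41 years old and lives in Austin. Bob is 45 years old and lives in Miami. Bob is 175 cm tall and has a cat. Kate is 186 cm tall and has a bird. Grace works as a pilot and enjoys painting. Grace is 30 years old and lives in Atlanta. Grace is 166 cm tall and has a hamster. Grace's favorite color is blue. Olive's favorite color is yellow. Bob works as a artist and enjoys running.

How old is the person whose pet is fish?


Person with pet=fish is Olive, age 41

41


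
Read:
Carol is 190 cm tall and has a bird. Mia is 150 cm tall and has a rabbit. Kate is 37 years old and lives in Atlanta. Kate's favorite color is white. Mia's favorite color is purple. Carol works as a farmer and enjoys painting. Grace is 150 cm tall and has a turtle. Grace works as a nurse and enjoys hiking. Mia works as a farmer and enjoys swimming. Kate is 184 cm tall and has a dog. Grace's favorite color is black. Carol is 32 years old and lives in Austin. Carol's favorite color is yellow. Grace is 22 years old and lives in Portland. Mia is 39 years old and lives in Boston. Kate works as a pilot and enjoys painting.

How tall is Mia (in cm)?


Mia is 150 cm tall

150


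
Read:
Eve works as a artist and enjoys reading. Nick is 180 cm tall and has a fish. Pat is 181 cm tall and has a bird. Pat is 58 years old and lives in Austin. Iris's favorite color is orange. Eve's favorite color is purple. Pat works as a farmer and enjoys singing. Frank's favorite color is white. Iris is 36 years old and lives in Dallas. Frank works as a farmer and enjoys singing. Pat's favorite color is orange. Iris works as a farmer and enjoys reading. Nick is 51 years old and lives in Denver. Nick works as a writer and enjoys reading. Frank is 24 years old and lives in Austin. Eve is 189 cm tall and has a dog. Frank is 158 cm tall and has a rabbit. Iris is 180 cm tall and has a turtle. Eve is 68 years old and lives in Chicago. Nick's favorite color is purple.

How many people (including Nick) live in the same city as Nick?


Nick lives in Denver. Count = 1

1


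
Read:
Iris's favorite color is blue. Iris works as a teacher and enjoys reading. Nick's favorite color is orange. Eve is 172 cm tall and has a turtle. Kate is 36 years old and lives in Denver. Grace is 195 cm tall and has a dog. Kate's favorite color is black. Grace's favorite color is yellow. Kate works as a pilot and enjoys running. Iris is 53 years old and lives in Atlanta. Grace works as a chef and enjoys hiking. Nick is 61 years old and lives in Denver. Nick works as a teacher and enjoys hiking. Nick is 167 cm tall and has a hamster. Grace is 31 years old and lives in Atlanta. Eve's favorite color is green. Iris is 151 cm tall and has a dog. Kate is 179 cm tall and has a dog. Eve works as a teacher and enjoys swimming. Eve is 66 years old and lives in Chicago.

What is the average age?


Sum=247, n=5, avg=49.4

49.4


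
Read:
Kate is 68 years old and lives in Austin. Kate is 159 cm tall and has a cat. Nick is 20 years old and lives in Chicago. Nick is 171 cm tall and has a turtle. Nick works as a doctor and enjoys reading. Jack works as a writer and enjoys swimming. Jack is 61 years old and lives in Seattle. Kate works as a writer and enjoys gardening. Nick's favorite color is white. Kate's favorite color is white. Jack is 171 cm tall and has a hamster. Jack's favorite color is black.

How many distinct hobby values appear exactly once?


Unique hobby values: 3

3


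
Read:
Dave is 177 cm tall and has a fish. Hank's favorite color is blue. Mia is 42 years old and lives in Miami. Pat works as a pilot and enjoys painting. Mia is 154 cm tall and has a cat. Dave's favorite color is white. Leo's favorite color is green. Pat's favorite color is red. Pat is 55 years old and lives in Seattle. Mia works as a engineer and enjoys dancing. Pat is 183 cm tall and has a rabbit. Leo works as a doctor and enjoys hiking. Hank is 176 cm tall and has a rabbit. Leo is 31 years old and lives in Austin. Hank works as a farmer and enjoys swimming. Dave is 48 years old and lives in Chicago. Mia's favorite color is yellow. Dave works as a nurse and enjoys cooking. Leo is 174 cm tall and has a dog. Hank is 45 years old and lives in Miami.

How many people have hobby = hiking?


Count: 1

1


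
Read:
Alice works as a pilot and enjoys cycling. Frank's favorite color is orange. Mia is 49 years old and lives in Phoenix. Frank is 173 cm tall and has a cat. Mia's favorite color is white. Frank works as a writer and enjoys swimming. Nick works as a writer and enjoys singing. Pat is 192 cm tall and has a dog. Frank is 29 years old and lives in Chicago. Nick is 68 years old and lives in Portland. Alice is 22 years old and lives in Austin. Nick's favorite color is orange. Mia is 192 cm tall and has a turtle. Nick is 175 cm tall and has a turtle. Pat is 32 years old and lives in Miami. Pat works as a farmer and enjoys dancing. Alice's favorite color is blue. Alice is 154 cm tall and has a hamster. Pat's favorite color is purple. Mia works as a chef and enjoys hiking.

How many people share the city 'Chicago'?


Count: 1

1


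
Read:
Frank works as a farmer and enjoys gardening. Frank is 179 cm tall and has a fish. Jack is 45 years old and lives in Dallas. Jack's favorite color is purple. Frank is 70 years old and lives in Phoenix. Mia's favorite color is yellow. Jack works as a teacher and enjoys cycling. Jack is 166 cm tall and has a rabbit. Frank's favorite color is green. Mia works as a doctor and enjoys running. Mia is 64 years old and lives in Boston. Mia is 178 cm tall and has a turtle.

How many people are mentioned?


People: Frank, Mia, Jack. Count = 3

3


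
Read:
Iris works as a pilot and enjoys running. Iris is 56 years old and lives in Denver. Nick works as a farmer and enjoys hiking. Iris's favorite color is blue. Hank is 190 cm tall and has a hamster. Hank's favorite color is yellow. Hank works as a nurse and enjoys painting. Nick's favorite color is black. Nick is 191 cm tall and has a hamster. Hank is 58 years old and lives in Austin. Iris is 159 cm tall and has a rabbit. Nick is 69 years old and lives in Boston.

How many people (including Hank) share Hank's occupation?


Hank is a nurse. Count = 1

1


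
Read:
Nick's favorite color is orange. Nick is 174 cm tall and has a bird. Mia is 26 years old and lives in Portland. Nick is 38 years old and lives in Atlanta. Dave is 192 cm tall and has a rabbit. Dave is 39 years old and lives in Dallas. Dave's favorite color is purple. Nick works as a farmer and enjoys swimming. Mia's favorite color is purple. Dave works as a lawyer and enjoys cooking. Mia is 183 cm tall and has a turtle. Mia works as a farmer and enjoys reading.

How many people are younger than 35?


Filter: 1

1


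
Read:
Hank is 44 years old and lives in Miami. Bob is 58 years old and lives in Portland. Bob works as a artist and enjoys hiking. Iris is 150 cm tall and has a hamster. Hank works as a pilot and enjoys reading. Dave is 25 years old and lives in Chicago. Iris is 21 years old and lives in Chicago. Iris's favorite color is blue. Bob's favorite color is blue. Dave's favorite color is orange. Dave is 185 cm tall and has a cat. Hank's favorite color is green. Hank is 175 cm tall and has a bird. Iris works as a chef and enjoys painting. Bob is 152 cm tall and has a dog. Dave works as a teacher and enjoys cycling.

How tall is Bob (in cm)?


Bob is 152 cm tall

152


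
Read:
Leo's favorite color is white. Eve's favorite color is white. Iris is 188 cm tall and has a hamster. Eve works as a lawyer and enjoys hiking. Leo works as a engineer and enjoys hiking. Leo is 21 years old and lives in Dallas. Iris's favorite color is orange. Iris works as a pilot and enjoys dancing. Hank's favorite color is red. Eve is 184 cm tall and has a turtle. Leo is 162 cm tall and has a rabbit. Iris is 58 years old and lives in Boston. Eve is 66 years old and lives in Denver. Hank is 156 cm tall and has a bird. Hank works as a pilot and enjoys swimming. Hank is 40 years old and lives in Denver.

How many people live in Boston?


Count in Boston: 1

1


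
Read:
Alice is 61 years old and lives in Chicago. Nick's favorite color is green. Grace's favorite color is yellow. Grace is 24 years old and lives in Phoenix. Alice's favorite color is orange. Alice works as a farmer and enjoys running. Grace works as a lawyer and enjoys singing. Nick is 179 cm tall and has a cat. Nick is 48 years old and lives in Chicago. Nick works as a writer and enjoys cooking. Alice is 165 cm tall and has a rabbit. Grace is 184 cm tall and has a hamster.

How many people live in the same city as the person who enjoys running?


Person with hobby running is Alice, city Chicago. Count = 2

2


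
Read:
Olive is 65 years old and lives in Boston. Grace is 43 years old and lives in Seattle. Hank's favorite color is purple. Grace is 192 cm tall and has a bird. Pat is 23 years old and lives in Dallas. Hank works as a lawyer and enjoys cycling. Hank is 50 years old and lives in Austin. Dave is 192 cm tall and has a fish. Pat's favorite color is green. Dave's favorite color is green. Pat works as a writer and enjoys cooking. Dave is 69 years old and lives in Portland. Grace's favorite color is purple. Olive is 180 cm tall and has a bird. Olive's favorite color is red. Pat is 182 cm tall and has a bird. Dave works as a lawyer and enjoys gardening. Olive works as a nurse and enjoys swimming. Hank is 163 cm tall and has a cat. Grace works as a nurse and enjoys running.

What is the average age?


Sum=250, n=5, avg=50

50


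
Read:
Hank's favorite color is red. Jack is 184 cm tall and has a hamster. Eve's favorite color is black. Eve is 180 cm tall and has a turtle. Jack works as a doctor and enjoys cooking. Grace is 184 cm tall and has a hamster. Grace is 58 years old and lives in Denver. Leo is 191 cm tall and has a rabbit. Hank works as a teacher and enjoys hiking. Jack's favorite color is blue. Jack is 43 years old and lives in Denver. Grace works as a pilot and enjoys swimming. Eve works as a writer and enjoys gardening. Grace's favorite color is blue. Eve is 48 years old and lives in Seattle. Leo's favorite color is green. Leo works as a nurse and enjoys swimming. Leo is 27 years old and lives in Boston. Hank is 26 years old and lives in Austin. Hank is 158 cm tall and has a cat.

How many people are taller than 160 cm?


Taller than 160: 4

4


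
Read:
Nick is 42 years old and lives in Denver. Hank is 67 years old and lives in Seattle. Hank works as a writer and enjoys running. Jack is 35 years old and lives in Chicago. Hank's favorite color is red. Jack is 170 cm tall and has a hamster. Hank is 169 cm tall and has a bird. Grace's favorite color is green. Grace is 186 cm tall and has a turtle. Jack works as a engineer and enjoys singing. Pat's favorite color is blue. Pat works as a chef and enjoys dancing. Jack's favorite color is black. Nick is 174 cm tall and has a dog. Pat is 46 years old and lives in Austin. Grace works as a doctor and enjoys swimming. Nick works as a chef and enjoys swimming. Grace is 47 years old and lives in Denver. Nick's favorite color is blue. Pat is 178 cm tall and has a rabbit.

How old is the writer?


The writer is Hank, age 67

67


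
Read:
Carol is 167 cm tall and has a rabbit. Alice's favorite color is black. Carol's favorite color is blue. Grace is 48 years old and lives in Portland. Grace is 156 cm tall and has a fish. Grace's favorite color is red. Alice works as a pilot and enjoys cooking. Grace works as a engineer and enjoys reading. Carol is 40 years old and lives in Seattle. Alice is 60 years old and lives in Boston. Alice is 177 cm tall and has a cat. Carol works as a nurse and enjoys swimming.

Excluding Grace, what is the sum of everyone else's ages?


Sum (excluding Grace): 100

100


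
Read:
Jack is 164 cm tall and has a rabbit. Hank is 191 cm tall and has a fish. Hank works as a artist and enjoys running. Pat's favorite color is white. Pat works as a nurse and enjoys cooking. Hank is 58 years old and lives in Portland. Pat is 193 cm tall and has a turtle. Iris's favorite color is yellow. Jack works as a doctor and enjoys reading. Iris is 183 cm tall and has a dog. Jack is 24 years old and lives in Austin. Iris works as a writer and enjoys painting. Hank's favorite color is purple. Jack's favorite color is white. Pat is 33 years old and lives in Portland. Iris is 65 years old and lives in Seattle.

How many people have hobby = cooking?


Count: 1

1


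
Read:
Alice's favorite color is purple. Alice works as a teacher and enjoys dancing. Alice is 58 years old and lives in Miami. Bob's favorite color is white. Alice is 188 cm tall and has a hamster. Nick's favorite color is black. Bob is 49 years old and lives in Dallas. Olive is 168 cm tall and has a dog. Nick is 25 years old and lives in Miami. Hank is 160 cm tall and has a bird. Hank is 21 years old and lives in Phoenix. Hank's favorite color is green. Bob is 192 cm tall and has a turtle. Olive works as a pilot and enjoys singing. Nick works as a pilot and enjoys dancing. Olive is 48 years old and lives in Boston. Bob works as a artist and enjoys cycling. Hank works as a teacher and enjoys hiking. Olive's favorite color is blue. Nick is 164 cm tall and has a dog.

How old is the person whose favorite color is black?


Person with favorite color=black is Nick, age 25

25


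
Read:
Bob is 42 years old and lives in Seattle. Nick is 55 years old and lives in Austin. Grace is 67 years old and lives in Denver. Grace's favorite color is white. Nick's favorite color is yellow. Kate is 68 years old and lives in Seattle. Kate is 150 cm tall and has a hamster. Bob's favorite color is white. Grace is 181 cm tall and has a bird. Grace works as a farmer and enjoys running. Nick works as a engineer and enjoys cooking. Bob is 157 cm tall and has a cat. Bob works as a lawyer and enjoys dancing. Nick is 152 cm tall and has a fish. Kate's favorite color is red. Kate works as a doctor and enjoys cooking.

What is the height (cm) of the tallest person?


Tallest: Grace at 181 cm

181


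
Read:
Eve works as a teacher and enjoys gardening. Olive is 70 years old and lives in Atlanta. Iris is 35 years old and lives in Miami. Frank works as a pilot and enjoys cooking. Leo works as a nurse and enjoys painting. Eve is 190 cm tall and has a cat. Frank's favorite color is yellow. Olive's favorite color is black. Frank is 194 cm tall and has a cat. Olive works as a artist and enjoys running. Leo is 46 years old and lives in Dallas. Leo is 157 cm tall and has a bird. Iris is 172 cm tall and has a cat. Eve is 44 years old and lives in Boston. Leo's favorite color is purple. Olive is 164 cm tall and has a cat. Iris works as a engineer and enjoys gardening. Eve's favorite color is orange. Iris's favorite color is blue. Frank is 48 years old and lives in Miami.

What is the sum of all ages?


46+48+70+35+44 = 243

243


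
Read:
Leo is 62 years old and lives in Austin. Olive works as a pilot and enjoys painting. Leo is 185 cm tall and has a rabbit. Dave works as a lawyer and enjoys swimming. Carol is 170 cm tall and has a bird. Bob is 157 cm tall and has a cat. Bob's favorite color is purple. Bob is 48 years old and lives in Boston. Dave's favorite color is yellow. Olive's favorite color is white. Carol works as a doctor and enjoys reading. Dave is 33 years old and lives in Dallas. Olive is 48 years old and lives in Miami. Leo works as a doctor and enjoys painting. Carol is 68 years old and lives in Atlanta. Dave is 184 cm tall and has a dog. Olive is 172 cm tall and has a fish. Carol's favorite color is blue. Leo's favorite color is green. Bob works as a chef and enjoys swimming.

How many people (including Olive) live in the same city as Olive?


Olive lives in Miami. Count = 1

1


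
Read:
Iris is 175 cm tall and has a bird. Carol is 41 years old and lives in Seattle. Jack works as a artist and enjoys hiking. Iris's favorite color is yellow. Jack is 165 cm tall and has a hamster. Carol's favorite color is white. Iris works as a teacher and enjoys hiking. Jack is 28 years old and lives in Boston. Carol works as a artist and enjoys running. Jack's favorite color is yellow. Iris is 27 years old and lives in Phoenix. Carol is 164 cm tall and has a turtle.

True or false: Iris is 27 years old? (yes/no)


Iris is actually 27. yes

yes


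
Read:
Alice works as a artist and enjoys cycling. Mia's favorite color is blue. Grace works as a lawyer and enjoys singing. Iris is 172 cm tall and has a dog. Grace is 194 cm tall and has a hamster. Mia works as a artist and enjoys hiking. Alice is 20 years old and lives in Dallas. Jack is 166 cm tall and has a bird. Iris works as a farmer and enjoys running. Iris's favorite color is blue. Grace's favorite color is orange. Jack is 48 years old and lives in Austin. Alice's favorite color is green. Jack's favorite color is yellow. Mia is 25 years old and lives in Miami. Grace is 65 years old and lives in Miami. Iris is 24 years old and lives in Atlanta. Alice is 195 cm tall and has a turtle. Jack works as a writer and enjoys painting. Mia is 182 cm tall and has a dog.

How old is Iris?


Iris is 24 years old

24


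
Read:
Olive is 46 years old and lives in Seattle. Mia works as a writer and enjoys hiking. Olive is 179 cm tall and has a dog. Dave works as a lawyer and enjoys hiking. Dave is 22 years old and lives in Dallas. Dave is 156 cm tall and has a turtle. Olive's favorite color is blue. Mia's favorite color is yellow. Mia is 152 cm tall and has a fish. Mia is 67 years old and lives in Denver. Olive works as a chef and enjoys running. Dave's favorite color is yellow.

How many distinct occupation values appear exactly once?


Unique occupation values: 3

3


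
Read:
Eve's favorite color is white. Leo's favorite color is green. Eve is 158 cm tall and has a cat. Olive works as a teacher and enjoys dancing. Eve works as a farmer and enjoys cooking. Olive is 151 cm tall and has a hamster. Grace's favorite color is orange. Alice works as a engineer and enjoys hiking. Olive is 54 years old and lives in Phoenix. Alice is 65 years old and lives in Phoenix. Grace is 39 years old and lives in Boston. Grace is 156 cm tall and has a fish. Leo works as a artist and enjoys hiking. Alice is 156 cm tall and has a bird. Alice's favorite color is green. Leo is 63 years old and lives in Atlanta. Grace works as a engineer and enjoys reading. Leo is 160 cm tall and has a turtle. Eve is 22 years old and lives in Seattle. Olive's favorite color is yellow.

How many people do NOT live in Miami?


Not in Miami: 5

5


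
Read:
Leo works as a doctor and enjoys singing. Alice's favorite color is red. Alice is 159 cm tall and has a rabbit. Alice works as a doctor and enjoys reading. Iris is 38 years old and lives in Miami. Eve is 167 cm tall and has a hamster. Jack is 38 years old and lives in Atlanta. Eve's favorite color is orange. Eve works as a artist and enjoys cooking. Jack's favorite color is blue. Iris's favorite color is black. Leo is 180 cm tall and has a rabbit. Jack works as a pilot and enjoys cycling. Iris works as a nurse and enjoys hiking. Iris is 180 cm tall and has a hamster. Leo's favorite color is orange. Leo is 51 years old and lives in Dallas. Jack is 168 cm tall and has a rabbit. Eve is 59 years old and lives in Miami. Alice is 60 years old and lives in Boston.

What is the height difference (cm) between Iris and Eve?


|180 - 167| = 13

13


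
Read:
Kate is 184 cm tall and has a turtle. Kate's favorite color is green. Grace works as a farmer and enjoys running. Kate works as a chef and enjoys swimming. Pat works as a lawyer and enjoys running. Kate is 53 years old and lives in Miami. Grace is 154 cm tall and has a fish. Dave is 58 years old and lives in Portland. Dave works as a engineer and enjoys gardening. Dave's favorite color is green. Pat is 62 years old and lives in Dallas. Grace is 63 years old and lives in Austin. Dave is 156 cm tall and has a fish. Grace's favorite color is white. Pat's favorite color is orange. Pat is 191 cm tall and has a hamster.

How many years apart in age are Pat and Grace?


62 vs 63, diff = 1

1


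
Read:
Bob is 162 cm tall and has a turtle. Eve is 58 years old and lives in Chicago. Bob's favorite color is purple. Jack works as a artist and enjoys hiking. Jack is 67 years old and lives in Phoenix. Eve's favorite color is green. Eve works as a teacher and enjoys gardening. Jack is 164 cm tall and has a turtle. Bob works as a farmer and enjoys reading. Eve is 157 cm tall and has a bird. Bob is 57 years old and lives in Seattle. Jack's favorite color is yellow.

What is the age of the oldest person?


Oldest: Jack at 67

67


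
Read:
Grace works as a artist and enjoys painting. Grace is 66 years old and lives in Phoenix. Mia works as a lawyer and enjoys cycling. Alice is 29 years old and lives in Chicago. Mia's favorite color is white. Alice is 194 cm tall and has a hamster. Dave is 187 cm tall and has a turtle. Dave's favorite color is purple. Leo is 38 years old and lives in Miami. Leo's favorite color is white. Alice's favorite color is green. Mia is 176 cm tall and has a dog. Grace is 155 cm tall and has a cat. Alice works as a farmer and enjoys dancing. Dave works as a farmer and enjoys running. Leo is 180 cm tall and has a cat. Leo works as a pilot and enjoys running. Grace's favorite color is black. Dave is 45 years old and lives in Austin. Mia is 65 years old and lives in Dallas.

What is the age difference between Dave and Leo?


|45 - 38| = 7

7


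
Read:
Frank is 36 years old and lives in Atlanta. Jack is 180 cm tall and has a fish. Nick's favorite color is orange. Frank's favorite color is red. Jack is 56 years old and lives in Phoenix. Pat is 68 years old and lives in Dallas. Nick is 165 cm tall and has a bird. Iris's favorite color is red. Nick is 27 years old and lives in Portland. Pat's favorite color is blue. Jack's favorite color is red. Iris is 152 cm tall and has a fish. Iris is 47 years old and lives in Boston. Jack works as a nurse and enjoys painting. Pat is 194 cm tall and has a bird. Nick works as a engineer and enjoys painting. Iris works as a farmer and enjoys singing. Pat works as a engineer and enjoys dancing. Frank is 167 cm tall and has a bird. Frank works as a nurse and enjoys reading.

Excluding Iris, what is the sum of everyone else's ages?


Sum (excluding Iris): 187

187


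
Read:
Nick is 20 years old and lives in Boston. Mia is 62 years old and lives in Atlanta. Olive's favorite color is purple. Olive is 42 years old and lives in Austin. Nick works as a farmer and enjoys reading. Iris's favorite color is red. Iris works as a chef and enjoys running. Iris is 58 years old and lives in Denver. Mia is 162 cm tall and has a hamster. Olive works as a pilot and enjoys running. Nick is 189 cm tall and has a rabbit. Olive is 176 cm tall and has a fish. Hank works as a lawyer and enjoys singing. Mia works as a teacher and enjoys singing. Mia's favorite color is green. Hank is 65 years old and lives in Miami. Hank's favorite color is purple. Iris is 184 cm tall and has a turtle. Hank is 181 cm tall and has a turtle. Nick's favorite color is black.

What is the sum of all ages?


20+65+58+42+62 = 247

247


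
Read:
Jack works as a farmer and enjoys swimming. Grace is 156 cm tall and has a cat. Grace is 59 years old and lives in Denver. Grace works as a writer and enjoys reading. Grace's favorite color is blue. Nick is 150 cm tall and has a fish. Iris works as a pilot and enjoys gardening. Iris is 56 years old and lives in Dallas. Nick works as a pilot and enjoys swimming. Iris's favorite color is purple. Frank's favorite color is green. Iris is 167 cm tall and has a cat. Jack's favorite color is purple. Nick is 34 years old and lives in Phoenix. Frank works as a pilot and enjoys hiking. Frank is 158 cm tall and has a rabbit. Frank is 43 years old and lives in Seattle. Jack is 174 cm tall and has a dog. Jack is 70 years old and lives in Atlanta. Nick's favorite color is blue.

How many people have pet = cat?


Count: 2

2


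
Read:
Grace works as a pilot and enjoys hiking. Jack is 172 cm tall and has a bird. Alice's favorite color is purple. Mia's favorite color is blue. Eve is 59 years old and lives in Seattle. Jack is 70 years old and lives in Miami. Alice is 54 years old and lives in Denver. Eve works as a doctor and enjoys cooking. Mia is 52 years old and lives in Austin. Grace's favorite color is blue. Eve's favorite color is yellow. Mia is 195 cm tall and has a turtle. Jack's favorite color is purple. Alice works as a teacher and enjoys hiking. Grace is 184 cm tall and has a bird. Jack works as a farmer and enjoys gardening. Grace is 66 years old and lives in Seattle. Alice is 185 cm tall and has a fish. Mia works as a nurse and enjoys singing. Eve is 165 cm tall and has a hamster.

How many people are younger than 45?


Filter: 0

0


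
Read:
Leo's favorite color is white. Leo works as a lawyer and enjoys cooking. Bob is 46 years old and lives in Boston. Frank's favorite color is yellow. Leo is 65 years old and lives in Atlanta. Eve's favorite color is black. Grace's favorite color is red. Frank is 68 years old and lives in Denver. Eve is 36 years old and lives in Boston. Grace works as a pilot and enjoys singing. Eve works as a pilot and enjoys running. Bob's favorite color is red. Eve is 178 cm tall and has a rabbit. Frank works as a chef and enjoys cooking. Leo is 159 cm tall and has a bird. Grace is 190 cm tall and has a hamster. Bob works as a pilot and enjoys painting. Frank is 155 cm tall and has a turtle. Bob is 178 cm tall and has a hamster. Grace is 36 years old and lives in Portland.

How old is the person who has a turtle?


Person with turtle is Frank, age 68

68


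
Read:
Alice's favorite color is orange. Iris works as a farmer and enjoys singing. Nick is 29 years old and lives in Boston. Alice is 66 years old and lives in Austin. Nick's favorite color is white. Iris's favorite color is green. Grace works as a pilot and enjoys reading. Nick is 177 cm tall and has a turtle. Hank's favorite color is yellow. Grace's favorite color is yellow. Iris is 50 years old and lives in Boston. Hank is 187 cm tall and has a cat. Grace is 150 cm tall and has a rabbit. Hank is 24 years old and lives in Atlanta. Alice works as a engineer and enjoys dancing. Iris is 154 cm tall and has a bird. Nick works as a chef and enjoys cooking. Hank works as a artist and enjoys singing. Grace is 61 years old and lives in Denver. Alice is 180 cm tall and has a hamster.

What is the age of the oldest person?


Oldest: Alice at 66

66


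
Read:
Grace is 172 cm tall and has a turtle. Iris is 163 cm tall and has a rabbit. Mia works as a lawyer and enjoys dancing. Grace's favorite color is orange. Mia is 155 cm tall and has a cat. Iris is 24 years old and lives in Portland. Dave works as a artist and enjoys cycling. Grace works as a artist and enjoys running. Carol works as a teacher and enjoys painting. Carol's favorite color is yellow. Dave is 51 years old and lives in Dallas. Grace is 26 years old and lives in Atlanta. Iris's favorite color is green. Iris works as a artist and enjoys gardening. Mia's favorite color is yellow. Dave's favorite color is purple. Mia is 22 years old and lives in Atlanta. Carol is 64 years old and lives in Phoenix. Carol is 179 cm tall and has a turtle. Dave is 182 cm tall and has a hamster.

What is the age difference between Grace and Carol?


|26 - 64| = 38

38


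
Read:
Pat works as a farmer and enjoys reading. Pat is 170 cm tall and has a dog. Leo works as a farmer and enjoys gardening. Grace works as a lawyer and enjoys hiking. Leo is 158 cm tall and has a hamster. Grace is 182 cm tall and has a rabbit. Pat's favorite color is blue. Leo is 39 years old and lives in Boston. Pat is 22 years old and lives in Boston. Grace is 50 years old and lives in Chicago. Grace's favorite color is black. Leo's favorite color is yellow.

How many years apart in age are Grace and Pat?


50 vs 22, diff = 28

28


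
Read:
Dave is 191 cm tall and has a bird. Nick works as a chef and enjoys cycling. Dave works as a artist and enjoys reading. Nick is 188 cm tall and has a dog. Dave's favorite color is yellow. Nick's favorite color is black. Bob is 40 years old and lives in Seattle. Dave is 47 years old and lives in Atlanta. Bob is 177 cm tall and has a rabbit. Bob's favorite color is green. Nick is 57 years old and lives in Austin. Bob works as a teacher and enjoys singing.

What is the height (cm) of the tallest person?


Tallest: Dave at 191 cm

191


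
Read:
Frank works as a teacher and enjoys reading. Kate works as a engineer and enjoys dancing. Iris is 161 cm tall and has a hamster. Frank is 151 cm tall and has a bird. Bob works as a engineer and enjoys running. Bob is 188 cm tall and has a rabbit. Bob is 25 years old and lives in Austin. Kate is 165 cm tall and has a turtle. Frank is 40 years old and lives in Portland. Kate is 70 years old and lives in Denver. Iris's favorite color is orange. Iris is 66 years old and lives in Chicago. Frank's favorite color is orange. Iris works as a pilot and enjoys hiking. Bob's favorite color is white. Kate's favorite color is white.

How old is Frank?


Frank is 40 years old

40


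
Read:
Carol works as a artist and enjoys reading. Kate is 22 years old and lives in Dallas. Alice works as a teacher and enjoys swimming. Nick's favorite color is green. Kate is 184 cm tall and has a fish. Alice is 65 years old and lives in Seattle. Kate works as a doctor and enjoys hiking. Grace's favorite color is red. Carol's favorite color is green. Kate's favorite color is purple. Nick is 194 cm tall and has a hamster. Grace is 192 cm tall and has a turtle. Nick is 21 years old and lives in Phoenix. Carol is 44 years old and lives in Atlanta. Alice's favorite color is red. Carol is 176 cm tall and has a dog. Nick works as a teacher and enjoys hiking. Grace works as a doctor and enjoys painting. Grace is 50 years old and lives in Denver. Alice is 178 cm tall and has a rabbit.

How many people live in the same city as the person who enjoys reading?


Person with hobby reading is Carol, city Atlanta. Count = 1

1


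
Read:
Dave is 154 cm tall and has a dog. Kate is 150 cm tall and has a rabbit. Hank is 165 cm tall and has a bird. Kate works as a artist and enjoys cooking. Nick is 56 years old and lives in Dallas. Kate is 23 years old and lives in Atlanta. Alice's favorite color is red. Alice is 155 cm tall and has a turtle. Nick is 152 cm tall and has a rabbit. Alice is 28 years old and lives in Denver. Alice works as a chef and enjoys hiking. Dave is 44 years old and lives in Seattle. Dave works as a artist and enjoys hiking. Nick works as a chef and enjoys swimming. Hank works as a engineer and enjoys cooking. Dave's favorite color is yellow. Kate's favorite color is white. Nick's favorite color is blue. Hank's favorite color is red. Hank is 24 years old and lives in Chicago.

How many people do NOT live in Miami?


Not in Miami: 5

5


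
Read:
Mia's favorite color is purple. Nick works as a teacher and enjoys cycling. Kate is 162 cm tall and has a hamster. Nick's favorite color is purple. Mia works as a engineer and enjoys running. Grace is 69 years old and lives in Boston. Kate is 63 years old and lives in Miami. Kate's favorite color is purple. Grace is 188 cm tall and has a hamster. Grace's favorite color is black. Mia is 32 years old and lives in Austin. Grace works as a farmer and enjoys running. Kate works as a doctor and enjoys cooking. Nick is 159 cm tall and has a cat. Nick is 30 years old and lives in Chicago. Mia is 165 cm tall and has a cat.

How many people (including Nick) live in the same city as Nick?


Nick lives in Chicago. Count = 1

1


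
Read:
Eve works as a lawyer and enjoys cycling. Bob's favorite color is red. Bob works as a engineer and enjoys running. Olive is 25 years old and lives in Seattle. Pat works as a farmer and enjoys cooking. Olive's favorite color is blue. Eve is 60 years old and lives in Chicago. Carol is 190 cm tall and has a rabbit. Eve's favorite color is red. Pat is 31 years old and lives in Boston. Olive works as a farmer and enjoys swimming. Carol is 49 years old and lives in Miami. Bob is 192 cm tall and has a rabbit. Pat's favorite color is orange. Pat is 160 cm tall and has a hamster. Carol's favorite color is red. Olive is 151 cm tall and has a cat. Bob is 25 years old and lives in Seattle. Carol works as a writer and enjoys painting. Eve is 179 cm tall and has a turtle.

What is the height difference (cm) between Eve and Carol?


|179 - 190| = 11

11


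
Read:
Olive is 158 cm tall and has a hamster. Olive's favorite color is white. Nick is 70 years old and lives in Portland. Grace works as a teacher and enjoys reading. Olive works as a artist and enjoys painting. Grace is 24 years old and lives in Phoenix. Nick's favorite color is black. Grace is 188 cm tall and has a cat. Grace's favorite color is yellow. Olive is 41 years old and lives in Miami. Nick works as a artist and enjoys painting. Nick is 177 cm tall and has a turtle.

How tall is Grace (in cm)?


Grace is 188 cm tall

188


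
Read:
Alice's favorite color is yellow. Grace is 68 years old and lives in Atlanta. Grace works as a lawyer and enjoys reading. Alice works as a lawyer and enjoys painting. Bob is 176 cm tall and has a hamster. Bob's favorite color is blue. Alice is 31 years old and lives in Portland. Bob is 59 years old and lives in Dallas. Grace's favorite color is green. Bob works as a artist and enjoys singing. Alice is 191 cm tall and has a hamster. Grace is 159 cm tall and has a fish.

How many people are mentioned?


People: Grace, Alice, Bob. Count = 3

3


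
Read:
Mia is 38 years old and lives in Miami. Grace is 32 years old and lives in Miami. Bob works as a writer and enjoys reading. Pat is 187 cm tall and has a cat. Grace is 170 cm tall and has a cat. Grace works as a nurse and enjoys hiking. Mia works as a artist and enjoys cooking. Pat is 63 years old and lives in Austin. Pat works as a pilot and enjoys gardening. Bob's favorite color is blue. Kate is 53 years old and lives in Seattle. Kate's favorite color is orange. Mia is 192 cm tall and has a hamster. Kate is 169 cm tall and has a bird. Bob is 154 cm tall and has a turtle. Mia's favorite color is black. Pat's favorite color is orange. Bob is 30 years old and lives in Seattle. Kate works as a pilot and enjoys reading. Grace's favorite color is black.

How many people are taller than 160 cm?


Taller than 160: 4

4


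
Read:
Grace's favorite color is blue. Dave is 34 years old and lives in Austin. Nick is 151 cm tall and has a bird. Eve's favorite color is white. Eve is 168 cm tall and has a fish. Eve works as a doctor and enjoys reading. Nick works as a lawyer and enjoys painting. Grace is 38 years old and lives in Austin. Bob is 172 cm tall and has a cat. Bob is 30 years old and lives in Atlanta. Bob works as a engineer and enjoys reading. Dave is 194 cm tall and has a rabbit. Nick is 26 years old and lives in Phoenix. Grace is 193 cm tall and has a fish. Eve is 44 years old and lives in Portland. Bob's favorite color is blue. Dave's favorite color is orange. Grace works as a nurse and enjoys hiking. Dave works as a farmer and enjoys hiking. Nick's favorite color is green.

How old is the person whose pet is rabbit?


Person with pet=rabbit is Dave, age 34

34


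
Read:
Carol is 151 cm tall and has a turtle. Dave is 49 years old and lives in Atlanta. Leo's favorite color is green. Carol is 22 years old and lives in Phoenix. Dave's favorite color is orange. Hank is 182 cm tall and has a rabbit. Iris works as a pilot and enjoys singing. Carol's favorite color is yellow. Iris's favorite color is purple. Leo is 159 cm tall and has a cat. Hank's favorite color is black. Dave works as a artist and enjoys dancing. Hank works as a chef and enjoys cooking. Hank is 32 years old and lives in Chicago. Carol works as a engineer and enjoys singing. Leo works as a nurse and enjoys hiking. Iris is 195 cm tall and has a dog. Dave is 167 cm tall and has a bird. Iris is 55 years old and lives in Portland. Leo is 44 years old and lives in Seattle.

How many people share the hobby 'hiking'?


Count: 1

1


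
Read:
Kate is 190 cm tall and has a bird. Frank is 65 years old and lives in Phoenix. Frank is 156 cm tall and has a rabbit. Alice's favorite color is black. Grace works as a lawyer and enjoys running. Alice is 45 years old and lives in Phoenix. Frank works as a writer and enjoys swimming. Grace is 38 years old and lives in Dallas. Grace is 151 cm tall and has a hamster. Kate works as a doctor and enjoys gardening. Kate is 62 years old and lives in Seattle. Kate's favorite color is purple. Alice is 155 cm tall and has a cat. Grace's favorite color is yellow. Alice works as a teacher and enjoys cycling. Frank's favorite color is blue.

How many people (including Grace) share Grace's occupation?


Grace is a lawyer. Count = 1

1


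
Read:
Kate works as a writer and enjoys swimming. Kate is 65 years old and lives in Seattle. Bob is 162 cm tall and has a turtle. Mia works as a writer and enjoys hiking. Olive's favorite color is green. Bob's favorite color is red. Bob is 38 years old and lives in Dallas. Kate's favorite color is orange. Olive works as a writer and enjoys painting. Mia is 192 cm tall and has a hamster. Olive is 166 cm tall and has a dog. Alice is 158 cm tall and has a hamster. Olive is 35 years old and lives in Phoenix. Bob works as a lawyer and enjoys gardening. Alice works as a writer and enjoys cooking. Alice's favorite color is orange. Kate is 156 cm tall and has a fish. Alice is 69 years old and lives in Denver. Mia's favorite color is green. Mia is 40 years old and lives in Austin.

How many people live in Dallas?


Count in Dallas: 1

1


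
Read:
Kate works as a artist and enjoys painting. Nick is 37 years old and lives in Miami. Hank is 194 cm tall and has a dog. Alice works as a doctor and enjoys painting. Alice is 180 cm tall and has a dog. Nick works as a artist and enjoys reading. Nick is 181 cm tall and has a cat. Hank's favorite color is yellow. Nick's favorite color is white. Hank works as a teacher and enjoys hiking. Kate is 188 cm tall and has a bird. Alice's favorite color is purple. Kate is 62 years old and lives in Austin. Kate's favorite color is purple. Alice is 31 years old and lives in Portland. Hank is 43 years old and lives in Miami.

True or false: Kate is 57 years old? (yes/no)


Kate is actually 62. no

no


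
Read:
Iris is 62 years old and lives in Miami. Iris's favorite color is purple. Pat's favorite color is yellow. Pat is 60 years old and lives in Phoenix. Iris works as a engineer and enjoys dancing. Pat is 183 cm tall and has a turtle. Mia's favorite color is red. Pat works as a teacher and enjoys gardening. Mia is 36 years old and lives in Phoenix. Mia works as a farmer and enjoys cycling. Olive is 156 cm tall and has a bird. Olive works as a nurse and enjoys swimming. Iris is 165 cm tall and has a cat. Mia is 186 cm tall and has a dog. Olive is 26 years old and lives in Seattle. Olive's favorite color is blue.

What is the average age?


Sum=184, n=4, avg=46

46
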